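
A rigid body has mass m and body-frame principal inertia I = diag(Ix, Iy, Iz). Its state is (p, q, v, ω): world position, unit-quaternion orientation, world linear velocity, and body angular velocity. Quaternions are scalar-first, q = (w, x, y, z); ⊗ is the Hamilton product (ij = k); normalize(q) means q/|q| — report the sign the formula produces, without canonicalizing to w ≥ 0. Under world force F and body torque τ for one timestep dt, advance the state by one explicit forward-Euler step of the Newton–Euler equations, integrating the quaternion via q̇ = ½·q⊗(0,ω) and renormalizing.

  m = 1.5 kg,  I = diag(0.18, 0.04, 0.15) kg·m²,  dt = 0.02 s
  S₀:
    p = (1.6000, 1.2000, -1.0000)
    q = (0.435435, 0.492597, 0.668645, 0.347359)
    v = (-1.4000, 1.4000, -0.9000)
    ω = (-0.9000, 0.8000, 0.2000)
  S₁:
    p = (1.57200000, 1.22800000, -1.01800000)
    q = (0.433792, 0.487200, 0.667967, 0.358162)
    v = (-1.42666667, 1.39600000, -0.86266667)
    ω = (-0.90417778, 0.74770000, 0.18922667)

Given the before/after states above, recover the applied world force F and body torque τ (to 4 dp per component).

velocity change Δv = (-0.02666667, -0.00400000, 0.03733333)
F = m·Δv/dt = (-2.0000, -0.3000, 2.8000)
rate change Δω = (-0.00417778, -0.05230000, -0.01077333)
ω₀×(Iω₀) = (0.0176, -0.0054, 0.1008)
τ = I·(Δω/dt) + ω₀×(Iω₀) = (-0.0200, -0.1100, 0.0200)

F = (-2.0000, -0.3000, 2.8000)
τ = (-0.0200, -0.1100, 0.0200)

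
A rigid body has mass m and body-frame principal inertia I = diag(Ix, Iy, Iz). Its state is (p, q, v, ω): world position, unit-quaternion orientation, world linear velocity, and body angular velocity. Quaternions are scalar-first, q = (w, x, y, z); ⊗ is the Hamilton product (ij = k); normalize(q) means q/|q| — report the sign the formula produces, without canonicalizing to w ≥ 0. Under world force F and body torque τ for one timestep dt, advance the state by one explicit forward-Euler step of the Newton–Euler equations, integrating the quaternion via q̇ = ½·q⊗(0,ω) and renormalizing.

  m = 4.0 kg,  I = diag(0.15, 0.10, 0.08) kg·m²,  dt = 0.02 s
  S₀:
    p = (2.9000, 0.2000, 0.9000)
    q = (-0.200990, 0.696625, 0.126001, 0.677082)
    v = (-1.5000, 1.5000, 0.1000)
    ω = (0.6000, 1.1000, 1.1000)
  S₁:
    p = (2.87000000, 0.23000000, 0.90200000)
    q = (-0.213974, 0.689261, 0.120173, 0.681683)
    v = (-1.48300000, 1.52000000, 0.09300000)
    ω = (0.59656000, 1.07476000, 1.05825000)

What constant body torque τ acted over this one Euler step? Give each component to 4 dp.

τ = (-0.0500, -0.0800, -0.2000)

rate change Δω = (-0.00344000, -0.02524000, -0.04175000)
gyro term ω₀×Iω₀ = (-0.0242, 0.0462, -0.0330)
applied torque τ = (-0.0500, -0.0800, -0.2000)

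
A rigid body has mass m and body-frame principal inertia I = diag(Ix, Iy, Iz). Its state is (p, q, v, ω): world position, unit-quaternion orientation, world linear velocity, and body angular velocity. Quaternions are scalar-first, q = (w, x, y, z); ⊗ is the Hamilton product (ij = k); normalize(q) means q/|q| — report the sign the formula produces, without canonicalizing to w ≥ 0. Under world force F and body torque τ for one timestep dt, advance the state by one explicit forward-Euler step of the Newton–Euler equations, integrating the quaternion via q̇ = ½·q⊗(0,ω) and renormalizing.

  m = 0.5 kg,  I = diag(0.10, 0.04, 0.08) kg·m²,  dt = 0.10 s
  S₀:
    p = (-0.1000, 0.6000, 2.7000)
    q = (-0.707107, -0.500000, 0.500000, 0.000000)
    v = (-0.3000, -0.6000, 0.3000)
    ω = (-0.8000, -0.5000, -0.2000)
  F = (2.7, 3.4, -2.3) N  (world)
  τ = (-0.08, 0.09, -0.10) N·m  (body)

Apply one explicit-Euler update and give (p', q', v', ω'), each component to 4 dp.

p' = (-0.1300, 0.5400, 2.7300)
q' = (-0.7138, -0.4762, 0.5121, 0.0395)
v' = (0.2400, 0.0800, -0.1600)
ω' = (-0.8840, -0.2830, -0.2950)

precession coupling ω×(Iω) = (0.0040, 0.0032, -0.0240)
angular accel α = (-0.8400, 2.1700, -0.9500)
ω + α·dt = (-0.8840, -0.2830, -0.2950)
Hamilton product q⊗(0,ω) = (-0.1500000, 0.4656856, 0.2535535, 0.7914214)
q' = normalize(q + ½dt·q⊗(0,ω)) = (-0.7138, -0.4762, 0.5121, 0.0395)
p' = p + v·dt = (-0.1300, 0.5400, 2.7300)
v' = v + a·dt = (0.2400, 0.0800, -0.1600)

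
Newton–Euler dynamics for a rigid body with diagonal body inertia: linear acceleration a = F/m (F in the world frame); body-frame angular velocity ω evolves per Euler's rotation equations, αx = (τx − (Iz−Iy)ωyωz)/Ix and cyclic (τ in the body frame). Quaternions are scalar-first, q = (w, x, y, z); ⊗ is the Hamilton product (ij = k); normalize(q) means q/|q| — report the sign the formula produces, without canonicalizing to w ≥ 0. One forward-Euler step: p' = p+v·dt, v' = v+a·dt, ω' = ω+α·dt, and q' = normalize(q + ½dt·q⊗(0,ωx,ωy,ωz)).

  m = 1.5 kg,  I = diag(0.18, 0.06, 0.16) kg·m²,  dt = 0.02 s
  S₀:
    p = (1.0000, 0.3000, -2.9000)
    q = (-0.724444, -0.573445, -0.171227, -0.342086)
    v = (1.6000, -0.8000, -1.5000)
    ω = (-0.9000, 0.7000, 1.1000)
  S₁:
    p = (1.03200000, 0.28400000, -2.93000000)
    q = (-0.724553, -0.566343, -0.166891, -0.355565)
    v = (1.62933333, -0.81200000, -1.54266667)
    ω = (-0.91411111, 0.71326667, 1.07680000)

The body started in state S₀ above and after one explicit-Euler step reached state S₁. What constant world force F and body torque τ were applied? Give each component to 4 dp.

F = (2.2000, -0.9000, -3.2000)
τ = (-0.0500, 0.0200, -0.1100)

v₁ − v₀ = (0.02933333, -0.01200000, -0.04266667)
F = m·Δv/dt = (2.2000, -0.9000, -3.2000)
rate change Δω = (-0.01411111, 0.01326667, -0.02320000)
τ = I·(Δω/dt) + ω₀×(Iω₀) = (-0.0500, 0.0200, -0.1100)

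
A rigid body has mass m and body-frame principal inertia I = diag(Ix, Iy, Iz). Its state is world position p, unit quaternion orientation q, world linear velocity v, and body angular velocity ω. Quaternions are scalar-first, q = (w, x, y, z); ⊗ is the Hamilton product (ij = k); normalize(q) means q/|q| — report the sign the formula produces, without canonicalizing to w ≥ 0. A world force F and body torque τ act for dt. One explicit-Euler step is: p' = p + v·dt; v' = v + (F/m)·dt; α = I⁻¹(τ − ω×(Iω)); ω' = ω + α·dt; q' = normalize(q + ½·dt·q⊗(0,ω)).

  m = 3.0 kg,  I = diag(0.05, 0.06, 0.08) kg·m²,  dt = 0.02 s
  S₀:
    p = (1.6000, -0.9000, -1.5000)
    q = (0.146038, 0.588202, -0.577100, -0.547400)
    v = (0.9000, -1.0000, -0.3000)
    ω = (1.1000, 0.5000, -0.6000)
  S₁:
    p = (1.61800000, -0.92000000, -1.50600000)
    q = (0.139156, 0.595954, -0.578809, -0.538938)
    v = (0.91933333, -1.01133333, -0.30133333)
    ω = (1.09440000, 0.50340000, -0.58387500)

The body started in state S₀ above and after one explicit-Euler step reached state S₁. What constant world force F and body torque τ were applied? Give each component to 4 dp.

F = (2.9000, -1.7000, -0.2000)
τ = (-0.0200, 0.0300, 0.0700)

rate change Δω = (-0.00560000, 0.00340000, 0.01612500)
precession coupling = (-0.0060, 0.0198, 0.0055)
τ = I·(Δω/dt) + ω₀×(Iω₀) = (-0.0200, 0.0300, 0.0700)
Δv = v₁−v₀ = (0.01933333, -0.01133333, -0.00133333)
applied force F = (2.9000, -1.7000, -0.2000)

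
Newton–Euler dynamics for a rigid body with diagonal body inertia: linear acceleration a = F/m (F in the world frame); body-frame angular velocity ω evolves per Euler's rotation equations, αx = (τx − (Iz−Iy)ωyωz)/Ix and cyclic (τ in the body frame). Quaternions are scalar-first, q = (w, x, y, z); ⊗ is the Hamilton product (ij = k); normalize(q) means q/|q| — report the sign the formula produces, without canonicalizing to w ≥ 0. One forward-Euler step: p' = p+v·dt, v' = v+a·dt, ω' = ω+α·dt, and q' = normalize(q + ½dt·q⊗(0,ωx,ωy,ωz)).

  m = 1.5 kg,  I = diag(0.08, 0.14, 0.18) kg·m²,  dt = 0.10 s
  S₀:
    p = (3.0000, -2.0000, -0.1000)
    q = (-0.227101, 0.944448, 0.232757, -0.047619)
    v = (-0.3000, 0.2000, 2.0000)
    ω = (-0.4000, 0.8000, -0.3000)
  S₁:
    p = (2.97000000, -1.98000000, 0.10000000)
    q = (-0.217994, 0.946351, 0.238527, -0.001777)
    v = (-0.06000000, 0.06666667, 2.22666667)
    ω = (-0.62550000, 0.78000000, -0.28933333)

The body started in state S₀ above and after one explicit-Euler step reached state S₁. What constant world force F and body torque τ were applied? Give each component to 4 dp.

Δω = ω₁−ω₀ = (-0.22550000, -0.02000000, 0.01066667)
applied torque τ = (-0.1900, -0.0400, 0.0000)
v₁ − v₀ = (0.24000000, -0.13333333, 0.22666667)
applied force F = (3.6000, -2.0000, 3.4000)

F = (3.6000, -2.0000, 3.4000)
τ = (-0.1900, -0.0400, 0.0000)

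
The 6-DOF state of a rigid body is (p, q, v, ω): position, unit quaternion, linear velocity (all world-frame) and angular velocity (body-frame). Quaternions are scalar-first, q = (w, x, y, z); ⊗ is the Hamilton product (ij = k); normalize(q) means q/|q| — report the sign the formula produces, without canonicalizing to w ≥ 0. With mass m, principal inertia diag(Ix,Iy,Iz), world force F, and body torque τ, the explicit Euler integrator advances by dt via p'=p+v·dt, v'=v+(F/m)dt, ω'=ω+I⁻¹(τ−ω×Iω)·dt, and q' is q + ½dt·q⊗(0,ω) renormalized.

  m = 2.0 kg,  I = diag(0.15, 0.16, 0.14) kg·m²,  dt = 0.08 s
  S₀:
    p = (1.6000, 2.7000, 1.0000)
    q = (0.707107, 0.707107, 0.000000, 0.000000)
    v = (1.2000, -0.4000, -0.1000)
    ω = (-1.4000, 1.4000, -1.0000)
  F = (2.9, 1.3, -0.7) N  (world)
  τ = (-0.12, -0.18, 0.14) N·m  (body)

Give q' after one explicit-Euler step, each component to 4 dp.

q' = (0.7438, 0.6649, 0.0676, 0.0113)

Hamilton product q⊗(0,ω) = (0.9899498, -0.9899498, 1.6970568, 0.2828428)
q' = normalize(q + ½dt·q⊗(0,ω)) = (0.7438, 0.6649, 0.0676, 0.0113)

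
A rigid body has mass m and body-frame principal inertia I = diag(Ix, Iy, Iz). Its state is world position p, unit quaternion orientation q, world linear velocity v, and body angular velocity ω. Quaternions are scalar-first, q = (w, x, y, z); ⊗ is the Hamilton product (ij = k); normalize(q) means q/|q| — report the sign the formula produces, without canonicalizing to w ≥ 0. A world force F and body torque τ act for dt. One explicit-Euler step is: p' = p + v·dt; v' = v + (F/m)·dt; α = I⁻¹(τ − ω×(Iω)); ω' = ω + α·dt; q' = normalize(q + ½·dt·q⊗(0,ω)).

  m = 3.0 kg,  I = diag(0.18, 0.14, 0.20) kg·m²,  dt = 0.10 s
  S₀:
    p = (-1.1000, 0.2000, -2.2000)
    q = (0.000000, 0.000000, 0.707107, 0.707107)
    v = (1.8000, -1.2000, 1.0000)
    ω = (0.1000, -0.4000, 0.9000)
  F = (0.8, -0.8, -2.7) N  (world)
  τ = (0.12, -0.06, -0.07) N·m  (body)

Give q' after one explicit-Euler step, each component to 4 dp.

Hamilton product q⊗(0,ω) = (-0.3535535, 0.9192391, 0.0707107, -0.0707107)
q' = normalize(q + ½dt·q⊗(0,ω)) = (-0.0177, 0.0459, 0.7098, 0.7027)

q' = (-0.0177, 0.0459, 0.7098, 0.7027)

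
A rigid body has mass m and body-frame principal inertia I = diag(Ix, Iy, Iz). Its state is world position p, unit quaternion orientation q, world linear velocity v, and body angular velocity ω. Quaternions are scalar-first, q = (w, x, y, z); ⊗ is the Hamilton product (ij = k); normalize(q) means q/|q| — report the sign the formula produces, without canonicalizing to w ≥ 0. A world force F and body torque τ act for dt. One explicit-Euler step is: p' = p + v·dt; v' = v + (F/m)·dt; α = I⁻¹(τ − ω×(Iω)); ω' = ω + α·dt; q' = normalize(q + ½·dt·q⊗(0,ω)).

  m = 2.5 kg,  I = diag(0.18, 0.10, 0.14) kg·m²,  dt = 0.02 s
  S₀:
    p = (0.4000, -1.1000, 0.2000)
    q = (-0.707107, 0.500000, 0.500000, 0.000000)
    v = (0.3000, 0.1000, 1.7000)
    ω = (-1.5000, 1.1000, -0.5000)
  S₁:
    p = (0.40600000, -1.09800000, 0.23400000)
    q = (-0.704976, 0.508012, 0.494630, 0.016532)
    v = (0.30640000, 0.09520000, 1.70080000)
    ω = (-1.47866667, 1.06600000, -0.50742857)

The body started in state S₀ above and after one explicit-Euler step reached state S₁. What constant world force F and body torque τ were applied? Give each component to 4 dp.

F = (0.8000, -0.6000, 0.1000)
τ = (0.1700, -0.1400, 0.0800)

rate change Δω = (0.02133333, -0.03400000, -0.00742857)
gyro term ω₀×Iω₀ = (-0.0220, 0.0300, 0.1320)
I·α + gyro = (0.1700, -0.1400, 0.0800)
Δv = v₁−v₀ = (0.00640000, -0.00480000, 0.00080000)
m·(v₁−v₀)/dt = (0.8000, -0.6000, 0.1000)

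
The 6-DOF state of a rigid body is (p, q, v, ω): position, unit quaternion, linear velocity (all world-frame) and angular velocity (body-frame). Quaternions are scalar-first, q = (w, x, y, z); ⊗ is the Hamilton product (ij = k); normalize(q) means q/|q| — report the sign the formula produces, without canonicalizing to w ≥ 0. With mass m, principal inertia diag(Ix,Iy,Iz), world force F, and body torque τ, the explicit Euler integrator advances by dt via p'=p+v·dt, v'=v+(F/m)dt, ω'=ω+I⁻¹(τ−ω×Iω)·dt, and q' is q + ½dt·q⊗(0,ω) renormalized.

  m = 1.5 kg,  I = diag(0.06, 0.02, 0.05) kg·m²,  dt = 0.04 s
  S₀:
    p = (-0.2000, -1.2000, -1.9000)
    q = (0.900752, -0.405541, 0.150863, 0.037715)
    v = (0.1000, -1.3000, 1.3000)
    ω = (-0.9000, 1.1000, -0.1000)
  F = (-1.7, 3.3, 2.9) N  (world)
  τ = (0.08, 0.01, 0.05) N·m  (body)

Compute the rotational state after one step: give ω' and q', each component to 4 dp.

gyro term ω×Iω = (-0.0033, 0.0009, 0.0396)
α = I⁻¹(τ − ω×Iω) = (1.3883, 0.4550, 0.2080)
new body rate ω' = (-0.8445, 1.1182, -0.0917)
2q̇ = q⊗(0,ω) = (-0.5271647, -0.8672496, 0.9163296, -0.4003936)
q' = normalize(q + ½dt·q⊗(0,ω)) = (0.8898, -0.4227, 0.1691, 0.0297)

ω' = (-0.8445, 1.1182, -0.0917)
q' = (0.8898, -0.4227, 0.1691, 0.0297)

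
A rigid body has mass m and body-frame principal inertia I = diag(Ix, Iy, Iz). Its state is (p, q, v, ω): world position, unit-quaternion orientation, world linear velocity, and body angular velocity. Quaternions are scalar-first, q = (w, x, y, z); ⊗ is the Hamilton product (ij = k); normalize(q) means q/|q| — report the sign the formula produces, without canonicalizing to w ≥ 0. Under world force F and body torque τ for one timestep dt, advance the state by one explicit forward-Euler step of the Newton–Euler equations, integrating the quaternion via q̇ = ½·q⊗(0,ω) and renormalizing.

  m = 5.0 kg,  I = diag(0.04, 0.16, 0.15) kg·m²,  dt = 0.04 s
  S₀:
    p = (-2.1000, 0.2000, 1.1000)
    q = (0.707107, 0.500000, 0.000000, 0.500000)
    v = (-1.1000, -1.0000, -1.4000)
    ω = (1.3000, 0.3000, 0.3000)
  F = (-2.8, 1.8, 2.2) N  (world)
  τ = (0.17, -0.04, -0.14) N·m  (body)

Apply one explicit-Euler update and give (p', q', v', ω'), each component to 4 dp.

p' = (-2.1440, 0.1600, 1.0440)
q' = (0.6908, 0.5152, 0.0142, 0.5071)
v' = (-1.1224, -0.9856, -1.3824)
ω' = (1.4709, 0.3007, 0.2502)

precession coupling ω×(Iω) = (-0.0009, -0.0429, 0.0468)
angular accel α = (4.2725, 0.0181, -1.2453)
ω' = ω + α·dt = (1.4709, 0.3007, 0.2502)
q⊗(0,ω) = (-0.8000000, 0.7692391, 0.7121321, 0.3621321)
updated quaternion q' = (0.6908, 0.5152, 0.0142, 0.5071)
a = F/m = (-0.5600, 0.3600, 0.4400)
p' = p + v·dt = (-2.1440, 0.1600, 1.0440)
v + (F/m)dt = (-1.1224, -0.9856, -1.3824)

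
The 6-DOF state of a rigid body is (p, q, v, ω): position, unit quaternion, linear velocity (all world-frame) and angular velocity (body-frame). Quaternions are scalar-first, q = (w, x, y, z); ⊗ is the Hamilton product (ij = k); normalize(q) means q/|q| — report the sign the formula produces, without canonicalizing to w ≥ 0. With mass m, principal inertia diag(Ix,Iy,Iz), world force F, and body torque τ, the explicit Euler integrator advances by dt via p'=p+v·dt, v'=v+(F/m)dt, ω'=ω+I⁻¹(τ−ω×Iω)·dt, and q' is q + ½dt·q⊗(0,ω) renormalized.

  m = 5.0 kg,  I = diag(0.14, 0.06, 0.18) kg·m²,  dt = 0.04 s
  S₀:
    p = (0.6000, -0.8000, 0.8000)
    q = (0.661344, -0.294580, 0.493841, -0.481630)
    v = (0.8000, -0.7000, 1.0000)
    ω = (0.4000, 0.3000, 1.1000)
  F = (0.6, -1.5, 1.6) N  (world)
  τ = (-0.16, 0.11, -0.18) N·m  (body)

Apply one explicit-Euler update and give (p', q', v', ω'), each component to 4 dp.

p' = (0.6320, -0.8280, 0.8400)
q' = (0.6711, -0.2755, 0.5003, -0.4727)
v' = (0.8048, -0.7120, 1.0128)
ω' = (0.3430, 0.3851, 1.0621)

new position p' = (0.6320, -0.8280, 0.8400)
v + (F/m)dt = (0.8048, -0.7120, 1.0128)
angular accel α = (-1.4257, 2.1267, -0.9467)
ω' = ω + α·dt = (0.3430, 0.3851, 1.0621)
2q̇ = q⊗(0,ω) = (0.4994727, 0.9522517, 0.3297892, 0.4415680)
q + ½dt·q⊗(0,ω), renormalized = (0.6711, -0.2755, 0.5003, -0.4727)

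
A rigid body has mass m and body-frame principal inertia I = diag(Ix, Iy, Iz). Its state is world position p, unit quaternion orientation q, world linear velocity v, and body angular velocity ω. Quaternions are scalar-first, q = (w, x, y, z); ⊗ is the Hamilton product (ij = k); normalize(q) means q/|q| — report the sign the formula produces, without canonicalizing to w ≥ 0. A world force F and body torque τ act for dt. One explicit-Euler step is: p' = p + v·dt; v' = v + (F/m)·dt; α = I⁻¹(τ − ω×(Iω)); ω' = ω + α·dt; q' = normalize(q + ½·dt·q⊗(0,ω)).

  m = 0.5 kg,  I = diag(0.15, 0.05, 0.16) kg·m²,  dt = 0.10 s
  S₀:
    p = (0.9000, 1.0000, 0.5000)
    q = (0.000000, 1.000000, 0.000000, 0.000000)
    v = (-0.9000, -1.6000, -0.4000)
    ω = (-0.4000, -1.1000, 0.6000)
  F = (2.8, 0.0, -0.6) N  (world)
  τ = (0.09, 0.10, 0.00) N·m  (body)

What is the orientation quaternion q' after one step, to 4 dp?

Hamilton product q⊗(0,ω) = (0.4000000, 0.0000000, -0.6000000, -1.1000000)
q + ½dt·q⊗(0,ω), renormalized = (0.0200, 0.9978, -0.0299, -0.0549)

q' = (0.0200, 0.9978, -0.0299, -0.0549)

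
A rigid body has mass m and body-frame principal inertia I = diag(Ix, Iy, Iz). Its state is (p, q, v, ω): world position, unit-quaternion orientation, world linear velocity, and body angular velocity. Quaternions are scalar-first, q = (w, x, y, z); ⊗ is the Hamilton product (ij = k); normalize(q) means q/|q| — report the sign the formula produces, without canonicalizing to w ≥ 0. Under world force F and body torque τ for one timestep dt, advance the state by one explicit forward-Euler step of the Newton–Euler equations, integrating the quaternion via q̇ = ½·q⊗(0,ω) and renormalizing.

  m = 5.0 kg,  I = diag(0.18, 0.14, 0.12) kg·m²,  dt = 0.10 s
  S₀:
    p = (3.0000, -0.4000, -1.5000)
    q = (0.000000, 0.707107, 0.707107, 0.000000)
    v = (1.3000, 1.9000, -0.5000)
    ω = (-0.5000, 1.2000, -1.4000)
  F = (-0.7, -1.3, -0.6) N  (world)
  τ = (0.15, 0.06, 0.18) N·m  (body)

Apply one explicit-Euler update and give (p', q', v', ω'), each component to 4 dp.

new position p' = (3.1300, -0.2100, -1.5500)
v' = v + a·dt = (1.2860, 1.8740, -0.5120)
ω×(Iω) gyroscopic = (0.0336, 0.0420, 0.0240)
α = I⁻¹(τ − ω×Iω) = (0.6467, 0.1286, 1.3000)
ω + α·dt = (-0.4353, 1.2129, -1.2700)
q⊗(0,ω) = (-0.4949749, -0.9899498, 0.9899498, 1.2020819)
q' = normalize(q + ½dt·q⊗(0,ω)) = (-0.0246, 0.6546, 0.7532, 0.0598)

p' = (3.1300, -0.2100, -1.5500)
q' = (-0.0246, 0.6546, 0.7532, 0.0598)
v' = (1.2860, 1.8740, -0.5120)
ω' = (-0.4353, 1.2129, -1.2700)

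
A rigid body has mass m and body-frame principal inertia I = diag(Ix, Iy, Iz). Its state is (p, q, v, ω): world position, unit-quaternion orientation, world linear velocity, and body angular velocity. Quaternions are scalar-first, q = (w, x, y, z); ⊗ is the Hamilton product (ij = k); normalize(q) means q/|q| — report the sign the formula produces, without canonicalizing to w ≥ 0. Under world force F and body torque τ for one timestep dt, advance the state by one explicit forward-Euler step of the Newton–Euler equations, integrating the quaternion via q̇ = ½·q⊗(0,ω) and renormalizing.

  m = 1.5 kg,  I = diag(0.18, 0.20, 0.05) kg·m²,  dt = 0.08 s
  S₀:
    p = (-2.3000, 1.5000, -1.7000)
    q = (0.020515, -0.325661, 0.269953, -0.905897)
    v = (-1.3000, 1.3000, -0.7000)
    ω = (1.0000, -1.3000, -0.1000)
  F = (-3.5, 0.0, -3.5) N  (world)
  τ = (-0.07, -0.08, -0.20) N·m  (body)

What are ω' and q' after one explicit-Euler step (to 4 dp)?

ω' = (0.9776, -1.3268, -0.3784)
q' = (0.0439, -0.3722, 0.2308, -0.8979)

(τ − ω×Iω)/I = (-0.2806, -0.3350, -3.4800)
ω' = ω + α·dt = (0.9776, -1.3268, -0.3784)
q⊗(0,ω) = (0.5860102, -1.1841464, -0.9651326, 0.1513548)
q + ½dt·q⊗(0,ω), renormalized = (0.0439, -0.3722, 0.2308, -0.8979)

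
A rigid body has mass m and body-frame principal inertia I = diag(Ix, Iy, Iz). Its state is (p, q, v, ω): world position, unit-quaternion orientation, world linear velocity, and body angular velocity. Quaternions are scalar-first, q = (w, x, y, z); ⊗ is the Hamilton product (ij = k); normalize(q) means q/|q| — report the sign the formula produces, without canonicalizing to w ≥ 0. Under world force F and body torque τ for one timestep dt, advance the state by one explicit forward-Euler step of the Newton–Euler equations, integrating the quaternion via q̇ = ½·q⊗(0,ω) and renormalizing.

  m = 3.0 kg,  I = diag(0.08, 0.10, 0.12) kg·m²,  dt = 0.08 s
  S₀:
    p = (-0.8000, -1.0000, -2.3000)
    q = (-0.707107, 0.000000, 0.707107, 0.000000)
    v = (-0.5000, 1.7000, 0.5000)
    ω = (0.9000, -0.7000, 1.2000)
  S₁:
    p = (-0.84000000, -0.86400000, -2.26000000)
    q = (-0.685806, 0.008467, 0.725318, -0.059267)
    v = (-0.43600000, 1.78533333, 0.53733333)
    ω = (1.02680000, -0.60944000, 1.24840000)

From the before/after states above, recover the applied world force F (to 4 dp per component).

velocity change Δv = (0.06400000, 0.08533333, 0.03733333)
applied force F = (2.4000, 3.2000, 1.4000)

F = (2.4000, 3.2000, 1.4000)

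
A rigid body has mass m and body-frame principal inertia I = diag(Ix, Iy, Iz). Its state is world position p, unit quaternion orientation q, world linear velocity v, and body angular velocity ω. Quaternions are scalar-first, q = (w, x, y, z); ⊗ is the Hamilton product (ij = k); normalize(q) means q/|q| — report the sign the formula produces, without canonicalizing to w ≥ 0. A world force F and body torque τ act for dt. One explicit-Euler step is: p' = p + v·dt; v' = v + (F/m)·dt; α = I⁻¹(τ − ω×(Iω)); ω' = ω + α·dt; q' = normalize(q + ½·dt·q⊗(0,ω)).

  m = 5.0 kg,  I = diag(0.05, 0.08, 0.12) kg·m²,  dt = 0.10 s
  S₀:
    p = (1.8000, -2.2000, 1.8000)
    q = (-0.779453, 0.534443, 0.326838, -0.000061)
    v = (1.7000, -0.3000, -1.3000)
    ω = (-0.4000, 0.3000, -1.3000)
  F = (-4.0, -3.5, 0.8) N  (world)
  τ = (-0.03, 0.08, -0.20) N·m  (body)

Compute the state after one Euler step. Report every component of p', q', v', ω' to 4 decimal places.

p' = (1.9700, -2.2300, 1.6700)
q' = (-0.7718, 0.5275, 0.3490, 0.0650)
v' = (1.6200, -0.3700, -1.2840)
ω' = (-0.4288, 0.4455, -1.4637)

ω×(Iω) gyroscopic = (-0.0156, -0.0364, -0.0036)
α = I⁻¹(τ − ω×Iω) = (-0.2880, 1.4550, -1.6367)
ω' = ω + α·dt = (-0.4288, 0.4455, -1.4637)
Hamilton product q⊗(0,ω) = (0.1156465, -0.1130899, 0.4609644, 1.3043570)
q + ½dt·q⊗(0,ω), renormalized = (-0.7718, 0.5275, 0.3490, 0.0650)
a = F/m = (-0.8000, -0.7000, 0.1600)
new position p' = (1.9700, -2.2300, 1.6700)
v' = v + a·dt = (1.6200, -0.3700, -1.2840)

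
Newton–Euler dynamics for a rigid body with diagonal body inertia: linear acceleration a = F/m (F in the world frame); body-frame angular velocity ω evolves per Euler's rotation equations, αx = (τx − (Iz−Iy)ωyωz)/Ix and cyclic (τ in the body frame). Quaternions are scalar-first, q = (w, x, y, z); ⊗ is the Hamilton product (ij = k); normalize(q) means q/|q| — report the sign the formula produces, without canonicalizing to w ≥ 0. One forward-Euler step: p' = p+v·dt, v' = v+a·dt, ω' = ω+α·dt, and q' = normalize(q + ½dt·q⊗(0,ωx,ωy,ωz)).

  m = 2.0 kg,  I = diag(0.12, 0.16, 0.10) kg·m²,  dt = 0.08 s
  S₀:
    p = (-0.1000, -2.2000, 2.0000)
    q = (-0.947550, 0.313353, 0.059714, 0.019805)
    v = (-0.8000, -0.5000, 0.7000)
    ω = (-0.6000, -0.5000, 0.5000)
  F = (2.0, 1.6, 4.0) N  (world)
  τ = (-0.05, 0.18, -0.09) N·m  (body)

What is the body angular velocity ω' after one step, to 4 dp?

angular accel α = (-0.5417, 1.1625, -1.0200)
ω + α·dt = (-0.6433, -0.4070, 0.4184)

ω' = (-0.6433, -0.4070, 0.4184)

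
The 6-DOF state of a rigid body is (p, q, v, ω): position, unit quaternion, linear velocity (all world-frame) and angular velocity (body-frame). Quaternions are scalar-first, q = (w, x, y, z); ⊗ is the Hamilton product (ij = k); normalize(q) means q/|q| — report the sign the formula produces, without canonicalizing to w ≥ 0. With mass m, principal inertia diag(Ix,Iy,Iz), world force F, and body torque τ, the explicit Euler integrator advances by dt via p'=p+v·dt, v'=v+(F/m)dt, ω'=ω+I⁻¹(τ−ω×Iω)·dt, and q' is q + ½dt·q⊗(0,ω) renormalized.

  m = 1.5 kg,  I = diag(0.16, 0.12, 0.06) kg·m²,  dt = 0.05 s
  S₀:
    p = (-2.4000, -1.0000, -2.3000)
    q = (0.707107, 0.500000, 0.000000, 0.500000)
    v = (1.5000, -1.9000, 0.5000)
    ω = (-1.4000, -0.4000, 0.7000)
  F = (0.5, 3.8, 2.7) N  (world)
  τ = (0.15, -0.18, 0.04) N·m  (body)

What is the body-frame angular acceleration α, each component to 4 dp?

ω×(Iω) gyroscopic = (0.0168, -0.0980, -0.0224)
(τ − ω×Iω)/I = (0.8325, -0.6833, 1.0400)

α = (0.8325, -0.6833, 1.0400)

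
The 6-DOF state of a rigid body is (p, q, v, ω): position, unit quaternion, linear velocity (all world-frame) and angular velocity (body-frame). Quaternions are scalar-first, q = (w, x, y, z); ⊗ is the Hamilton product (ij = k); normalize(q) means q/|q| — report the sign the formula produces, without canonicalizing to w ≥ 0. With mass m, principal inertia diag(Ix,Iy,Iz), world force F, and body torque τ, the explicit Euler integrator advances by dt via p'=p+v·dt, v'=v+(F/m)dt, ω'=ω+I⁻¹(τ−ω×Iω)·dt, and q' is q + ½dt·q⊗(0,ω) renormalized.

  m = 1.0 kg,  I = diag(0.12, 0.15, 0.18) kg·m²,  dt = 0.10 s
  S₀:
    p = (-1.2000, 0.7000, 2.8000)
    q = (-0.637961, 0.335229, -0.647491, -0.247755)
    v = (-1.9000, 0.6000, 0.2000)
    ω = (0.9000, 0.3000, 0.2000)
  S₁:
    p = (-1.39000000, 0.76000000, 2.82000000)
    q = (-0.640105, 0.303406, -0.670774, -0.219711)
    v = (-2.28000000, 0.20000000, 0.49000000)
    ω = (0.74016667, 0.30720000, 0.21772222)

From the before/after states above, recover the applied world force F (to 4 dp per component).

F = (-3.8000, -4.0000, 2.9000)

velocity change Δv = (-0.38000000, -0.40000000, 0.29000000)
F = m·Δv/dt = (-3.8000, -4.0000, 2.9000)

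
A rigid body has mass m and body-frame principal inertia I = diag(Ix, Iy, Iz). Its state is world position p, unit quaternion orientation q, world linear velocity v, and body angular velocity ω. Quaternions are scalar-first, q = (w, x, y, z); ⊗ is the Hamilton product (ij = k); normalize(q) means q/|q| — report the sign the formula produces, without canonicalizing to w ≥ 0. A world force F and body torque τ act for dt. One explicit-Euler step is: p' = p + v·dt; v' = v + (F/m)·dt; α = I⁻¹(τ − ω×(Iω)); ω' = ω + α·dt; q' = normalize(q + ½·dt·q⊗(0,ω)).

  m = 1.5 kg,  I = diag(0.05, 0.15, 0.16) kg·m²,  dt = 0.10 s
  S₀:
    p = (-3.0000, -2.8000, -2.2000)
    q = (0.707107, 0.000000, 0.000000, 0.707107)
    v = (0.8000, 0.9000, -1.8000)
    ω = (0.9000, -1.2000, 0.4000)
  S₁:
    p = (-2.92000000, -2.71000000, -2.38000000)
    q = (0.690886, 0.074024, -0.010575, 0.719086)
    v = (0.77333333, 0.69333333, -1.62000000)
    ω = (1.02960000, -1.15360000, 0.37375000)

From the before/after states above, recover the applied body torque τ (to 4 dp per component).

rate change Δω = (0.12960000, 0.04640000, -0.02625000)
τ = I·(Δω/dt) + ω₀×(Iω₀) = (0.0600, 0.0300, -0.1500)

τ = (0.0600, 0.0300, -0.1500)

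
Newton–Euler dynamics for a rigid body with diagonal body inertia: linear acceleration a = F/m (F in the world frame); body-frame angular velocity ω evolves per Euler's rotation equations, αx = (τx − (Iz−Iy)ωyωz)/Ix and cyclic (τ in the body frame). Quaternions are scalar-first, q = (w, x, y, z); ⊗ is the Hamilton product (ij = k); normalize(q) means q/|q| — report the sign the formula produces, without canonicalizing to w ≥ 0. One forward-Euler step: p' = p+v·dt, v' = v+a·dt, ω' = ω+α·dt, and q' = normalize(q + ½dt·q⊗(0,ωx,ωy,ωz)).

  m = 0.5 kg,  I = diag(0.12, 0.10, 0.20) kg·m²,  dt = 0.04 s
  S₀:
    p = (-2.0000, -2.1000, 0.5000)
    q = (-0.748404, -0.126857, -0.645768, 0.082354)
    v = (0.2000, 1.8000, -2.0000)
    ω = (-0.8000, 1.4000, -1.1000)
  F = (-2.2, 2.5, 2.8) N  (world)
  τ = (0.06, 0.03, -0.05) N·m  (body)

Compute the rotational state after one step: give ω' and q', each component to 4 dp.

ω' = (-0.7287, 1.4402, -1.1145)
q' = (-0.7300, -0.1029, -0.6703, 0.0849)

gyro term ω×Iω = (-0.1540, -0.0704, 0.0224)
angular accel α = (1.7833, 1.0040, -0.3620)
ω' = ω + α·dt = (-0.7287, 1.4402, -1.1145)
Hamilton product q⊗(0,ω) = (0.8931790, 1.1937724, -1.2531915, 0.1290302)
q' = normalize(q + ½dt·q⊗(0,ω)) = (-0.7300, -0.1029, -0.6703, 0.0849)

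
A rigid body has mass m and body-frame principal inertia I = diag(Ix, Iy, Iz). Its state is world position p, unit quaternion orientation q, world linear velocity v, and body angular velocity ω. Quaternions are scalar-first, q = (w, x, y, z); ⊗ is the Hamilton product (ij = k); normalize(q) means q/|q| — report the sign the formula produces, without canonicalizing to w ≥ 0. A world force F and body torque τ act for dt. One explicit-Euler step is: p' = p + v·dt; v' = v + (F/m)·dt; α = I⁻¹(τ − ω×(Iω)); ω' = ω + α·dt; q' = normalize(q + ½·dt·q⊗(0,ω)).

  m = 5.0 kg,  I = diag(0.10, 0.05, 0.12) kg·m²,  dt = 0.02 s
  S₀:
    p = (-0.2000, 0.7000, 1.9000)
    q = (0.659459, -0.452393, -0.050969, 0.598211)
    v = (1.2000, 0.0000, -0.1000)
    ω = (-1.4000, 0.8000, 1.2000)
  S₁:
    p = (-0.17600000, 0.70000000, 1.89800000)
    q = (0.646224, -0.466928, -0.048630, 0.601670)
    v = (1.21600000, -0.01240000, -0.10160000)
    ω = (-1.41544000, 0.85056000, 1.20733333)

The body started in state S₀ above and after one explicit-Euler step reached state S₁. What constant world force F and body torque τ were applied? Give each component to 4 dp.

F = (4.0000, -3.1000, -0.4000)
τ = (-0.0100, 0.1600, 0.1000)

velocity change Δv = (0.01600000, -0.01240000, -0.00160000)
m·(v₁−v₀)/dt = (4.0000, -3.1000, -0.4000)
ω₁ − ω₀ = (-0.01544000, 0.05056000, 0.00733333)
precession coupling = (0.0672, 0.0336, 0.0560)
τ = I·(Δω/dt) + ω₀×(Iω₀) = (-0.0100, 0.1600, 0.1000)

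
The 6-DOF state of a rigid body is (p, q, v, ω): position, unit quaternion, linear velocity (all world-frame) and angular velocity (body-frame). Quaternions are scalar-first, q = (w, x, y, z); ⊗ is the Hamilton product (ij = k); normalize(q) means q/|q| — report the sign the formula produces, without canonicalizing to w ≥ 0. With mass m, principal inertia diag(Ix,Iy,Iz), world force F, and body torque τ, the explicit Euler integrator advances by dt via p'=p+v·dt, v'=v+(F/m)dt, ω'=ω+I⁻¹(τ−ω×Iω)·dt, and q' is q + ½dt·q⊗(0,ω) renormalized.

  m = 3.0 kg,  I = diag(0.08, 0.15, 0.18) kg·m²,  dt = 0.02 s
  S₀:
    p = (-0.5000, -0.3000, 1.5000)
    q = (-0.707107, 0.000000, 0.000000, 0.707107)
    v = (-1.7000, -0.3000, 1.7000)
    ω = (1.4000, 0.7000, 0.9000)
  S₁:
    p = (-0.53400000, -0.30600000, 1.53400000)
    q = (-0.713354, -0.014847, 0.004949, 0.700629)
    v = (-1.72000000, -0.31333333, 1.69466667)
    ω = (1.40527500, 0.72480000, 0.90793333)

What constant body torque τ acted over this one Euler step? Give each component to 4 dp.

τ = (0.0400, 0.0600, 0.1400)

Δω = ω₁−ω₀ = (0.00527500, 0.02480000, 0.00793333)
I·α + gyro = (0.0400, 0.0600, 0.1400)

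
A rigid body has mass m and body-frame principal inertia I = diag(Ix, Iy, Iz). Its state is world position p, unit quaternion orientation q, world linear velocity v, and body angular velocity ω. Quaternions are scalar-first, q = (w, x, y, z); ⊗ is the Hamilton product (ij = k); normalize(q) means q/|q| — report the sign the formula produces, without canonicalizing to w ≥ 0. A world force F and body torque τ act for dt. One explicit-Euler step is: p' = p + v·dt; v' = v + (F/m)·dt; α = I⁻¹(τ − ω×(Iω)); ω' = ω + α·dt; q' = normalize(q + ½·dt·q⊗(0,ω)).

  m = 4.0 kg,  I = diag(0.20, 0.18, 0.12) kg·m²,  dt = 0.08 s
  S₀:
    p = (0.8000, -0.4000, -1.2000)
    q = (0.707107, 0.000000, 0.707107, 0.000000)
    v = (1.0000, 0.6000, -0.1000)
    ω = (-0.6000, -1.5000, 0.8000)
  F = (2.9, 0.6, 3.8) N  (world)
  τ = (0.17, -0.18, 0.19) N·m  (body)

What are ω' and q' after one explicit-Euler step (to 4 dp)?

ω×(Iω) gyroscopic = (0.0720, -0.0384, -0.0180)
α = I⁻¹(τ − ω×Iω) = (0.4900, -0.7867, 1.7333)
ω' = ω + α·dt = (-0.5608, -1.5629, 0.9387)
Hamilton product q⊗(0,ω) = (1.0606605, 0.1414214, -1.0606605, 0.9899498)
q + ½dt·q⊗(0,ω), renormalized = (0.7476, 0.0056, 0.6630, 0.0395)

ω' = (-0.5608, -1.5629, 0.9387)
q' = (0.7476, 0.0056, 0.6630, 0.0395)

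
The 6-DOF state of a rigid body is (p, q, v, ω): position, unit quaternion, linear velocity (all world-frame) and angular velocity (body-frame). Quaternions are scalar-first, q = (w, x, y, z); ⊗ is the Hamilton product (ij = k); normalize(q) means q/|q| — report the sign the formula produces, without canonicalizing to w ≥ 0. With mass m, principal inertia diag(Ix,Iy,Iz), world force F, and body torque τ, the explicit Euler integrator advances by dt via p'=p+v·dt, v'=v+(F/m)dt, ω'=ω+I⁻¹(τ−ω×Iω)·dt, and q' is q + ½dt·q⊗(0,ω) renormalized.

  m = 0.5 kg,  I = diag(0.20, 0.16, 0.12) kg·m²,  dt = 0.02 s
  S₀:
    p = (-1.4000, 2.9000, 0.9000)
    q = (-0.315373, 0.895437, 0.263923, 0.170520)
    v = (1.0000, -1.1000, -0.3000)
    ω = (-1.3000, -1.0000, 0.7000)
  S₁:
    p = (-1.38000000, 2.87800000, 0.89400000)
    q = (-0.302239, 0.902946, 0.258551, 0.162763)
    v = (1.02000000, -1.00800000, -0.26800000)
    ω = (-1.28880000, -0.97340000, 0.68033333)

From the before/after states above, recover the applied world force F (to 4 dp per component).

F = (0.5000, 2.3000, 0.8000)

Δv = v₁−v₀ = (0.02000000, 0.09200000, 0.03200000)
m·(v₁−v₀)/dt = (0.5000, 2.3000, 0.8000)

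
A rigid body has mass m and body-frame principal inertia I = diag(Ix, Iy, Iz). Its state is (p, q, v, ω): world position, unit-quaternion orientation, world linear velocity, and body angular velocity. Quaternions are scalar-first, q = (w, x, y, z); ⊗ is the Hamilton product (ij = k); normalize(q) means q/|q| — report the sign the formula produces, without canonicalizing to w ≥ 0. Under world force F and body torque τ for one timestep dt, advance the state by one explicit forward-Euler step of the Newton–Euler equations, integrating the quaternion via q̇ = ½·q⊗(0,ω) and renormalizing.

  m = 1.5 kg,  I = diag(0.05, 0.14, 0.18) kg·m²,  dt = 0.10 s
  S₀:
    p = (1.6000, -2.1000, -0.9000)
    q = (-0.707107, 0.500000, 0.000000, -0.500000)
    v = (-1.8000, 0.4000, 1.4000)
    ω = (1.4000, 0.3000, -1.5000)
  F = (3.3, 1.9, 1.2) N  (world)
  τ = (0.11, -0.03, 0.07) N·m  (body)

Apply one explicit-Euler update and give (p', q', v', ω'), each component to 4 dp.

linear accel F/m = (2.2000, 1.2667, 0.8000)
new position p' = (1.4200, -2.0600, -0.7600)
v' = v + a·dt = (-1.5800, 0.5267, 1.4800)
α = I⁻¹(τ − ω×Iω) = (2.5600, -2.1643, 0.1789)
ω + α·dt = (1.6560, 0.0836, -1.4821)
2q̇ = q⊗(0,ω) = (-1.4500000, -0.8399498, -0.1621321, 1.2106605)
q + ½dt·q⊗(0,ω), renormalized = (-0.7754, 0.4556, -0.0081, -0.4371)

p' = (1.4200, -2.0600, -0.7600)
q' = (-0.7754, 0.4556, -0.0081, -0.4371)
v' = (-1.5800, 0.5267, 1.4800)
ω' = (1.6560, 0.0836, -1.4821)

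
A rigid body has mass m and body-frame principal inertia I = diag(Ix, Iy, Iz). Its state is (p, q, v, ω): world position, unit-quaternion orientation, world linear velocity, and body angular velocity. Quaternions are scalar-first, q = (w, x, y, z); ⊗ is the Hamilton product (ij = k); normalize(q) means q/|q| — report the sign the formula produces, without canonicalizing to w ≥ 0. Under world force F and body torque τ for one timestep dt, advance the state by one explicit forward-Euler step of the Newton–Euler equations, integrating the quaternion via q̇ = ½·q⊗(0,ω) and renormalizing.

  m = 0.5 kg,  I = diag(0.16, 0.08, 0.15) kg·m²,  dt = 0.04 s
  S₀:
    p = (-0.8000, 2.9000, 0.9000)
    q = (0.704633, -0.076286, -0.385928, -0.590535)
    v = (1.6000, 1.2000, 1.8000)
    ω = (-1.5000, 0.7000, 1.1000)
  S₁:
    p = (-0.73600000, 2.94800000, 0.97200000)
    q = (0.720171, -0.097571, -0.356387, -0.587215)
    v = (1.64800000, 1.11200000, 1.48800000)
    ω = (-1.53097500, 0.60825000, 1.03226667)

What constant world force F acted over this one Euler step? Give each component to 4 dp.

v₁ − v₀ = (0.04800000, -0.08800000, -0.31200000)
F = m·Δv/dt = (0.6000, -1.1000, -3.9000)

F = (0.6000, -1.1000, -3.9000)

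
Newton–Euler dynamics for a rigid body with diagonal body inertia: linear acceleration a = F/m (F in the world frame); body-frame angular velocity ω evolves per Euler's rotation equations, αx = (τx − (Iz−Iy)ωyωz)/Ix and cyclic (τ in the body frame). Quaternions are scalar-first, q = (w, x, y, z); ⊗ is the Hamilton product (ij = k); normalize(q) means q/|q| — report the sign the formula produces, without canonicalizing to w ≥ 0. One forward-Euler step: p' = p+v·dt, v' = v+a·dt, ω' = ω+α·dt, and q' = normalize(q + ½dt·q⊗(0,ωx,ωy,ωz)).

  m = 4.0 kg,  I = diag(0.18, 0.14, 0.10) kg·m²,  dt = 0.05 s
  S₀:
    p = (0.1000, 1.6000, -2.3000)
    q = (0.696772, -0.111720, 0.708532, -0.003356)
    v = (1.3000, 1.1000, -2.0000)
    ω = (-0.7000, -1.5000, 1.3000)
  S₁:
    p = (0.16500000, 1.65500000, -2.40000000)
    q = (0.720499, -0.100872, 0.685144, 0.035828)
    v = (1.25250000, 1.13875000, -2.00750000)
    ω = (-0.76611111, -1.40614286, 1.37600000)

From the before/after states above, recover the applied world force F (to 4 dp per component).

velocity change Δv = (-0.04750000, 0.03875000, -0.00750000)
m·(v₁−v₀)/dt = (-3.8000, 3.1000, -0.6000)

F = (-3.8000, 3.1000, -0.6000)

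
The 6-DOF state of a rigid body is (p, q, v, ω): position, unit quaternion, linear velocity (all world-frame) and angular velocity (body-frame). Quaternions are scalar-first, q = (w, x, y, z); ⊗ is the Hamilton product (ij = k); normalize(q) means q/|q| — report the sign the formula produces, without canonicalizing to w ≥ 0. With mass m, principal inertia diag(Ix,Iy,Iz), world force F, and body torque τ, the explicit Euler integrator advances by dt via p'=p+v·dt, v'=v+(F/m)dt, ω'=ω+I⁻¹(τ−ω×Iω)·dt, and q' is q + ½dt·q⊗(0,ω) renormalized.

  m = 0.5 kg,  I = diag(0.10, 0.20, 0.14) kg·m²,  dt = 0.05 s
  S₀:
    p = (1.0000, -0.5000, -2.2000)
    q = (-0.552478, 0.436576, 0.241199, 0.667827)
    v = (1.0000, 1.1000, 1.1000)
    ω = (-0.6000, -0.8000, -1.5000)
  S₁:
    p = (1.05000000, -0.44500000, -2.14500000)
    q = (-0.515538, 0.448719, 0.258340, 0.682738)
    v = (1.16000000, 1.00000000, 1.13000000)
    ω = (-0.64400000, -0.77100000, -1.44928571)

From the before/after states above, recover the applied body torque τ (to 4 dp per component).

τ = (-0.1600, 0.0800, 0.1900)

Δω = ω₁−ω₀ = (-0.04400000, 0.02900000, 0.05071429)
applied torque τ = (-0.1600, 0.0800, 0.1900)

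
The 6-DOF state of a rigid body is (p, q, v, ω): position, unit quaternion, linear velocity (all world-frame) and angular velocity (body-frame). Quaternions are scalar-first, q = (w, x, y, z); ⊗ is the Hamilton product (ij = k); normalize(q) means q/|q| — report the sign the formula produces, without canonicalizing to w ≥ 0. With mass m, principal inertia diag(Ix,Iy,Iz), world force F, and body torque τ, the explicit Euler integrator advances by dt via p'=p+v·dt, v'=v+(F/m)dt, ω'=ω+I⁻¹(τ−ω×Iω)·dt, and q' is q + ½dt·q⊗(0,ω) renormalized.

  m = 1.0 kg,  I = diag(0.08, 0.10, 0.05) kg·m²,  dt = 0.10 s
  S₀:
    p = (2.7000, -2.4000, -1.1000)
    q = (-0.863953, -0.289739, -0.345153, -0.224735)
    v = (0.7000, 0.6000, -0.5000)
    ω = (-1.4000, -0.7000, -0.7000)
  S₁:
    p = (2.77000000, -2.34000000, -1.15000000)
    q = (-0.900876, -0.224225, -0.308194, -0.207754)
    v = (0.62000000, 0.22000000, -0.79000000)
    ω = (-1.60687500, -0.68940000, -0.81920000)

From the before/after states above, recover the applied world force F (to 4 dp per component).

v₁ − v₀ = (-0.08000000, -0.38000000, -0.29000000)
applied force F = (-0.8000, -3.8000, -2.9000)

F = (-0.8000, -3.8000, -2.9000)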